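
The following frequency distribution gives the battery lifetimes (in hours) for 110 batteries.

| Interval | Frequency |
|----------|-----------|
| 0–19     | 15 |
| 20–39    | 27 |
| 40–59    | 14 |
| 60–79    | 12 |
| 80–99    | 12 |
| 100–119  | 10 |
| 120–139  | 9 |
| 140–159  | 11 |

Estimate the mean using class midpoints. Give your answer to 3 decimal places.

Midpoints: 9.5, 29.5, 49.5, 69.5, 89.5, 109.5, 129.5, 149.5
Σfm = 15×9.5 + 27×29.5 + 14×49.5 + 12×69.5 + 12×89.5 + 10×109.5 + 9×129.5 + 11×149.5 = 7445
n = Σf = 110
Mean = 7445 / 110 = 67.6818

67.682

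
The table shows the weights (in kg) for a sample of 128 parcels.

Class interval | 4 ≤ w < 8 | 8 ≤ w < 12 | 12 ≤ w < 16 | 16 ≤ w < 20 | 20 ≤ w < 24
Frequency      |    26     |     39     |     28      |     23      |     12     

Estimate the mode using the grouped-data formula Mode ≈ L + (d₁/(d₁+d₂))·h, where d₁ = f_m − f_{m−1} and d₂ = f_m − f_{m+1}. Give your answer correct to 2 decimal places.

Modal class: 8 ≤ w < 12 (highest frequency 39).
d₁ = 39 − 26 = 13, d₂ = 39 − 28 = 11
Mode ≈ 8 + (13/(13+11)) × 4 = 8 + 2.1667 = 10.1667

10.17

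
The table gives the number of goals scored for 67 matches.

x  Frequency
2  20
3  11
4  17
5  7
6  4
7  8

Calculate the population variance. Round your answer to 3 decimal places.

2.744

Values: 2, 3, 4, 5, 6, 7
n = 67, Σfx = 256, mean = 3.8209
Σfx² = 1162
Σf(x − x̄)² = Σfx² − (Σfx)²/n = 1162 − 256²/67 = 183.8507
Population variance = 183.8507 / 67 = 2.7440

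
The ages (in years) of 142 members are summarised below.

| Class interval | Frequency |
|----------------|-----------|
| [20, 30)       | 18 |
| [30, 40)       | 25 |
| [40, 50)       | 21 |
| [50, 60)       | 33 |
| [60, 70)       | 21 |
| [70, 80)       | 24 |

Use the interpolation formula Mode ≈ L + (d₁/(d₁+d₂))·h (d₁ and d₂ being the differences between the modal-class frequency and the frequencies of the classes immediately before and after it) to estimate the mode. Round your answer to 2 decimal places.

55.00

Modal class: [50, 60) (highest frequency 33).
d₁ = 33 − 21 = 12, d₂ = 33 − 21 = 12
Mode ≈ 50 + (12/(12+12)) × 10 = 50 + 5.0000 = 55.0000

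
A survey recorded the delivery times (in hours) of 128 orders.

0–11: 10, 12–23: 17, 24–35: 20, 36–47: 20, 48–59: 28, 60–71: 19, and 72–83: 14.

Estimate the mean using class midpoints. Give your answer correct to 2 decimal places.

Midpoints: 5.5, 17.5, 29.5, 41.5, 53.5, 65.5, 77.5
Σfm = 10×5.5 + 17×17.5 + 20×29.5 + 20×41.5 + 28×53.5 + 19×65.5 + 14×77.5 = 5600
n = Σf = 128
Mean = 5600 / 128 = 43.7500

43.75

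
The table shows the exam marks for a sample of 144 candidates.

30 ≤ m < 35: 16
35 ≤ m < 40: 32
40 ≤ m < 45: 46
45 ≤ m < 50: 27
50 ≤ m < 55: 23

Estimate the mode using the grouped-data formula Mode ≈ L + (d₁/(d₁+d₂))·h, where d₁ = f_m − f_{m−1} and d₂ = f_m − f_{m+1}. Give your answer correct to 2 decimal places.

42.12

Modal class: 40 ≤ m < 45 (highest frequency 46).
d₁ = 46 − 32 = 14, d₂ = 46 − 27 = 19
Mode ≈ 40 + (14/(14+19)) × 5 = 40 + 2.1212 = 42.1212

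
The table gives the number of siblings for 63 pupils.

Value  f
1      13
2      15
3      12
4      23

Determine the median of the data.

Cumulative frequencies: 13, 28, 40, 63
n = 63, so the median is the value in position (n+1)/2 = 32.
Position 32 falls at value 3.

3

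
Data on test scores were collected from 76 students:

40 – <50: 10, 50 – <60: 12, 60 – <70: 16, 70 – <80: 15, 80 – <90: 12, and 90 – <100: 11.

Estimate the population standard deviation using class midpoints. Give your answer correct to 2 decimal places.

Midpoints: 45, 55, 65, 75, 85, 95
n = 76, Σfm = 5340, mean = 70.2632
Σfm² = 394500
Σf(m − x̄)² = Σfm² − (Σfm)²/n = 394500 − 5340²/76 = 19294.7368
Population variance = 19294.7368 / 76 = 253.8781
Standard deviation = √253.8781 = 15.9336

15.93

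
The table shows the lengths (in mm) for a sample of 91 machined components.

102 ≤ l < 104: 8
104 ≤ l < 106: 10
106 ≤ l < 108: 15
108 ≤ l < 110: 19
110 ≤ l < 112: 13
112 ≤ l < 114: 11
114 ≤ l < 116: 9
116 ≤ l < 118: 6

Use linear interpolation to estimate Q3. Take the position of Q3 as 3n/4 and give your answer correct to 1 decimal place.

Cumulative frequencies: 8, 18, 33, 52, 65, 76, 85, 91
n = 91; position = 3n/4 = 68.25.
This falls in the class 112 ≤ l < 114: L = 112, F = 65, f = 11, h = 2.
Upper quartile ≈ 112 + ((68.25 − 65) / 11) × 2 = 112.5909

112.6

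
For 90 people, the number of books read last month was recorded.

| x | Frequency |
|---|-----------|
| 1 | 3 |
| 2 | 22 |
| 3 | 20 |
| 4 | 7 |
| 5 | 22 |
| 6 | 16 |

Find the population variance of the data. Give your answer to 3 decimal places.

2.411

Values: 1, 2, 3, 4, 5, 6
n = 90, Σfx = 341, mean = 3.7889
Σfx² = 1509
Σf(x − x̄)² = Σfx² − (Σfx)²/n = 1509 − 341²/90 = 216.9889
Population variance = 216.9889 / 90 = 2.4110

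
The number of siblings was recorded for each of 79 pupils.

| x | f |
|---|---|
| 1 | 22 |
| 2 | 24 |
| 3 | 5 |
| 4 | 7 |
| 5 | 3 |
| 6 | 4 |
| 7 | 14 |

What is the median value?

Cumulative frequencies: 22, 46, 51, 58, 61, 65, 79
n = 79, so the median is the value in position (n+1)/2 = 40.
Position 40 falls at value 2.

2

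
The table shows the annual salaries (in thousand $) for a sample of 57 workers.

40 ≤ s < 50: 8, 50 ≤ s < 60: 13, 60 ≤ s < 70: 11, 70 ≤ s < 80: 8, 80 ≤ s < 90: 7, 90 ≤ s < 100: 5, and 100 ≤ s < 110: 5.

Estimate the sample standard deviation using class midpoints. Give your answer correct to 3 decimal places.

18.528

Midpoints: 45, 55, 65, 75, 85, 95, 105
n = 57, Σfm = 3985, mean = 69.9123
Σfm² = 297825
Σf(m − x̄)² = Σfm² − (Σfm)²/n = 297825 − 3985²/57 = 19224.5614
Sample variance = 19224.5614 / 56 = 343.2957
Standard deviation = √343.2957 = 18.5282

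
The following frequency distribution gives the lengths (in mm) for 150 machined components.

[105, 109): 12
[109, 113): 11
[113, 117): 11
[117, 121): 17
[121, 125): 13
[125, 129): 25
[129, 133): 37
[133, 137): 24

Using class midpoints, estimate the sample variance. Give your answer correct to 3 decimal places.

Midpoints: 107, 111, 115, 119, 123, 127, 131, 135
n = 150, Σfm = 18654, mean = 124.3600
Σfm² = 2331390
Σf(m − x̄)² = Σfm² − (Σfm)²/n = 2331390 − 18654²/150 = 11578.5600
Sample variance = 11578.5600 / 149 = 77.7085

77.708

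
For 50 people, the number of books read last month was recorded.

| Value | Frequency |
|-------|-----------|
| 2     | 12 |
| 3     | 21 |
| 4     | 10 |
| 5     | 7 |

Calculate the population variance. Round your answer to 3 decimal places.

0.942

Values: 2, 3, 4, 5
n = 50, Σfx = 162, mean = 3.2400
Σfx² = 572
Σf(x − x̄)² = Σfx² − (Σfx)²/n = 572 − 162²/50 = 47.1200
Population variance = 47.1200 / 50 = 0.9424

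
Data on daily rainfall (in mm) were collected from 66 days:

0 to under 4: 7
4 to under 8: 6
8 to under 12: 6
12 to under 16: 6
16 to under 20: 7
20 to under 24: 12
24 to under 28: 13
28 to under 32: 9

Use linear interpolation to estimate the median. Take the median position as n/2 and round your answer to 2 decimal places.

20.33

Cumulative frequencies: 7, 13, 19, 25, 32, 44, 57, 66
n = 66; position = n/2 = 33.
This falls in the class 20 to under 24: L = 20, F = 32, f = 12, h = 4.
Median ≈ 20 + ((33 − 32) / 12) × 4 = 20.3333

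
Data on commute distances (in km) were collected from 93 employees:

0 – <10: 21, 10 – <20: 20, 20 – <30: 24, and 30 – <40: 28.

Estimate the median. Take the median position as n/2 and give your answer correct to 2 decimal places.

22.29

Cumulative frequencies: 21, 41, 65, 93
n = 93; position = n/2 = 46.5.
This falls in the class 20 – <30: L = 20, F = 41, f = 24, h = 10.
Median ≈ 20 + ((46.5 − 41) / 24) × 10 = 22.2917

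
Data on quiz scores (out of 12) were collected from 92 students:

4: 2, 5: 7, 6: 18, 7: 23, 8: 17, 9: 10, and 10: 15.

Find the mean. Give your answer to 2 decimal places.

7.48

Values: 4, 5, 6, 7, 8, 9, 10
Σfx = 2×4 + 7×5 + 18×6 + 23×7 + 17×8 + 10×9 + 15×10 = 688
n = Σf = 92
Mean = 688 / 92 = 7.4783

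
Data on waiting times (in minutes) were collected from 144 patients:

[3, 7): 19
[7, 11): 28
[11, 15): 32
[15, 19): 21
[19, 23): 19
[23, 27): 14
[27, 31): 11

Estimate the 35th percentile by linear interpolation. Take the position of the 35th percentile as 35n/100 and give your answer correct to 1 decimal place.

11.4

Cumulative frequencies: 19, 47, 79, 100, 119, 133, 144
n = 144; position = 35n/100 = 50.4.
This falls in the class [11, 15): L = 11, F = 47, f = 32, h = 4.
35th percentile ≈ 11 + ((50.4 − 47) / 32) × 4 = 11.4250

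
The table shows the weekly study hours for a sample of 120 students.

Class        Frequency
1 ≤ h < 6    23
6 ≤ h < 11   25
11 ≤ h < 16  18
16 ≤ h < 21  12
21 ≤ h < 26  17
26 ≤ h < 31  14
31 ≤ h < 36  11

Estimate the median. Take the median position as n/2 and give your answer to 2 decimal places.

Cumulative frequencies: 23, 48, 66, 78, 95, 109, 120
n = 120; position = n/2 = 60.
This falls in the class 11 ≤ h < 16: L = 11, F = 48, f = 18, h = 5.
Median ≈ 11 + ((60 − 48) / 18) × 5 = 14.3333

14.33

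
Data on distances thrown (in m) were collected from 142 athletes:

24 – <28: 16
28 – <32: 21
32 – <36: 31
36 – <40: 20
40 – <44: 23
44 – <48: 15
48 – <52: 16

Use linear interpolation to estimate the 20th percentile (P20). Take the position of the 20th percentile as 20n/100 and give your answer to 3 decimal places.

30.362

Cumulative frequencies: 16, 37, 68, 88, 111, 126, 142
n = 142; position = 20n/100 = 28.4.
This falls in the class 28 – <32: L = 28, F = 16, f = 21, h = 4.
20th percentile ≈ 28 + ((28.4 − 16) / 21) × 4 = 30.3619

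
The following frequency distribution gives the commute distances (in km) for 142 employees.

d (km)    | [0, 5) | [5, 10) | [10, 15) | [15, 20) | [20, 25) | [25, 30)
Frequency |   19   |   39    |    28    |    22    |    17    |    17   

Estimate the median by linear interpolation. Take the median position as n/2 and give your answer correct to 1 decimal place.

12.3

Cumulative frequencies: 19, 58, 86, 108, 125, 142
n = 142; position = n/2 = 71.
This falls in the class [10, 15): L = 10, F = 58, f = 28, h = 5.
Median ≈ 10 + ((71 − 58) / 28) × 5 = 12.3214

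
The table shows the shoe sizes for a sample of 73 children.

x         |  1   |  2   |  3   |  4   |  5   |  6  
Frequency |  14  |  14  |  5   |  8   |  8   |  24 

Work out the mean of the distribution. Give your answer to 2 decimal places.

3.74

Values: 1, 2, 3, 4, 5, 6
Σfx = 14×1 + 14×2 + 5×3 + 8×4 + 8×5 + 24×6 = 273
n = Σf = 73
Mean = 273 / 73 = 3.7397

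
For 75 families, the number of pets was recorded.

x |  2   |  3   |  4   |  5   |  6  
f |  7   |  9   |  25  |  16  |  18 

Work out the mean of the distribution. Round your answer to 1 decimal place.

4.4

Values: 2, 3, 4, 5, 6
Σfx = 7×2 + 9×3 + 25×4 + 16×5 + 18×6 = 329
n = Σf = 75
Mean = 329 / 75 = 4.3867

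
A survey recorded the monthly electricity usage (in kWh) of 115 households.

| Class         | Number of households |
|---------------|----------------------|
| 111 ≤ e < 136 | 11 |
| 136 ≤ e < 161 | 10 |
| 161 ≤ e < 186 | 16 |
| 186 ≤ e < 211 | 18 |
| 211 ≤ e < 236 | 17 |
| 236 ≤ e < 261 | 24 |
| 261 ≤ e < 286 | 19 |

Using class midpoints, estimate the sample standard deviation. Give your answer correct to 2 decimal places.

Midpoints: 123.5, 148.5, 173.5, 198.5, 223.5, 248.5, 273.5
n = 115, Σfm = 24152.5, mean = 210.0217
Σfm² = 5331658.75
Σf(m − x̄)² = Σfm² − (Σfm)²/n = 5331658.75 − 24152.5²/115 = 259108.6957
Sample variance = 259108.6957 / 114 = 2272.8833
Standard deviation = √2272.8833 = 47.6748

47.67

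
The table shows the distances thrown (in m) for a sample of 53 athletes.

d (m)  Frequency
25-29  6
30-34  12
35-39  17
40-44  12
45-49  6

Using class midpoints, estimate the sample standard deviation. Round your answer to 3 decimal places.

5.883

Midpoints: 27, 32, 37, 42, 47
n = 53, Σfm = 1961, mean = 37.0000
Σfm² = 74357
Σf(m − x̄)² = Σfm² − (Σfm)²/n = 74357 − 1961²/53 = 1800.0000
Sample variance = 1800.0000 / 52 = 34.6154
Standard deviation = √34.6154 = 5.8835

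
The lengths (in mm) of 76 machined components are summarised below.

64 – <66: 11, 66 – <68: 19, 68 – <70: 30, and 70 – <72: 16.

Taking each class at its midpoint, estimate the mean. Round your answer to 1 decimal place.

Midpoints: 65, 67, 69, 71
Σfm = 11×65 + 19×67 + 30×69 + 16×71 = 5194
n = Σf = 76
Mean = 5194 / 76 = 68.3421

68.3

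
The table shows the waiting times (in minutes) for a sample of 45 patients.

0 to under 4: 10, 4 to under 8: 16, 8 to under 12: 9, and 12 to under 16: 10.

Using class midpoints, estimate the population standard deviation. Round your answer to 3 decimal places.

Midpoints: 2, 6, 10, 14
n = 45, Σfm = 346, mean = 7.6889
Σfm² = 3476
Σf(m − x̄)² = Σfm² − (Σfm)²/n = 3476 − 346²/45 = 815.6444
Population variance = 815.6444 / 45 = 18.1254
Standard deviation = √18.1254 = 4.2574

4.257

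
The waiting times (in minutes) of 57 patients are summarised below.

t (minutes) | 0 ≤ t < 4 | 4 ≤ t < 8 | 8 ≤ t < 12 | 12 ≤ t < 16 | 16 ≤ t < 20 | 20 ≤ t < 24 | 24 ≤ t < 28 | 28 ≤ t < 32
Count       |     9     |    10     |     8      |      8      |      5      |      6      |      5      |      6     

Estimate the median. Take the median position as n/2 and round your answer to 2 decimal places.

12.75

Cumulative frequencies: 9, 19, 27, 35, 40, 46, 51, 57
n = 57; position = n/2 = 28.5.
This falls in the class 12 ≤ t < 16: L = 12, F = 27, f = 8, h = 4.
Median ≈ 12 + ((28.5 − 27) / 8) × 4 = 12.7500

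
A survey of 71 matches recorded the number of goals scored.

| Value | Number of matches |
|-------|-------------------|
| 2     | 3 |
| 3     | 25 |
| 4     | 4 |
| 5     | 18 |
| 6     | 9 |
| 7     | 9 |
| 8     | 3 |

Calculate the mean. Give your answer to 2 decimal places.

4.62

Values: 2, 3, 4, 5, 6, 7, 8
Σfx = 3×2 + 25×3 + 4×4 + 18×5 + 9×6 + 9×7 + 3×8 = 328
n = Σf = 71
Mean = 328 / 71 = 4.6197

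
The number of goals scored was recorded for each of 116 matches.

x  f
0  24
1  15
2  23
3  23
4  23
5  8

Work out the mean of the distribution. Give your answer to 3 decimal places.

Values: 0, 1, 2, 3, 4, 5
Σfx = 24×0 + 15×1 + 23×2 + 23×3 + 23×4 + 8×5 = 262
n = Σf = 116
Mean = 262 / 116 = 2.2586

2.259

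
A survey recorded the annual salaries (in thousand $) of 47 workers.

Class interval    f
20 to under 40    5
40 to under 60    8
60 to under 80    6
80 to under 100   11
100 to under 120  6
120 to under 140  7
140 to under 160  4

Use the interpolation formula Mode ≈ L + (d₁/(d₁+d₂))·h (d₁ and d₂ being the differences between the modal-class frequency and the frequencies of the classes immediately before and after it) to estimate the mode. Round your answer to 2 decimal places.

Modal class: 80 to under 100 (highest frequency 11).
d₁ = 11 − 6 = 5, d₂ = 11 − 6 = 5
Mode ≈ 80 + (5/(5+5)) × 20 = 80 + 10.0000 = 90.0000

90.00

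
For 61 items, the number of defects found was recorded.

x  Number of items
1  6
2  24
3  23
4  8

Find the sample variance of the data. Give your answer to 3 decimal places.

Values: 1, 2, 3, 4
n = 61, Σfx = 155, mean = 2.5410
Σfx² = 437
Σf(x − x̄)² = Σfx² − (Σfx)²/n = 437 − 155²/61 = 43.1475
Sample variance = 43.1475 / 60 = 0.7191

0.719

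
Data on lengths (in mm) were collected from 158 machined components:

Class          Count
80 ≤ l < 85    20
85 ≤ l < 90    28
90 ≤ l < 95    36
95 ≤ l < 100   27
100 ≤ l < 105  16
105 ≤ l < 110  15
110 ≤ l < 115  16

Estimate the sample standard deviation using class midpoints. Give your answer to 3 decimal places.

9.158

Midpoints: 82.5, 87.5, 92.5, 97.5, 102.5, 107.5, 112.5
n = 158, Σfm = 15115, mean = 95.6646
Σfm² = 1459137.5
Σf(m − x̄)² = Σfm² − (Σfm)²/n = 1459137.5 − 15115²/158 = 13167.7215
Sample variance = 13167.7215 / 157 = 83.8708
Standard deviation = √83.8708 = 9.1581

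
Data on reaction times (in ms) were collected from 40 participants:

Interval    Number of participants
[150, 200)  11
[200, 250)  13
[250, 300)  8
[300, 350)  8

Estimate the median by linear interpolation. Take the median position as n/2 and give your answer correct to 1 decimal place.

Cumulative frequencies: 11, 24, 32, 40
n = 40; position = n/2 = 20.
This falls in the class [200, 250): L = 200, F = 11, f = 13, h = 50.
Median ≈ 200 + ((20 − 11) / 13) × 50 = 234.6154

234.6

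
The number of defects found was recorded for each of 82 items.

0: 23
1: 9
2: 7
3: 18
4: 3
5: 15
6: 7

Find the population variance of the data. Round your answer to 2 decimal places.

4.35

Values: 0, 1, 2, 3, 4, 5, 6
n = 82, Σfx = 206, mean = 2.5122
Σfx² = 874
Σf(x − x̄)² = Σfx² − (Σfx)²/n = 874 − 206²/82 = 356.4878
Population variance = 356.4878 / 82 = 4.3474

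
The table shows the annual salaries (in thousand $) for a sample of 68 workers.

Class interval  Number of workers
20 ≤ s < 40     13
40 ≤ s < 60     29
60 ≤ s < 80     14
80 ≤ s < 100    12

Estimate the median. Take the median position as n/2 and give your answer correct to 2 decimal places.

Cumulative frequencies: 13, 42, 56, 68
n = 68; position = n/2 = 34.
This falls in the class 40 ≤ s < 60: L = 40, F = 13, f = 29, h = 20.
Median ≈ 40 + ((34 − 13) / 29) × 20 = 54.4828

54.48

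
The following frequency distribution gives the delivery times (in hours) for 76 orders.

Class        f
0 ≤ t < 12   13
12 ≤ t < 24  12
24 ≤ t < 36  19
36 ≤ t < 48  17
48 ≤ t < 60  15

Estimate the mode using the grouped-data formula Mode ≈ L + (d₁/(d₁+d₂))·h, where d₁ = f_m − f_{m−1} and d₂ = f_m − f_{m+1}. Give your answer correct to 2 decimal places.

Modal class: 24 ≤ t < 36 (highest frequency 19).
d₁ = 19 − 12 = 7, d₂ = 19 − 17 = 2
Mode ≈ 24 + (7/(7+2)) × 12 = 24 + 9.3333 = 33.3333

33.33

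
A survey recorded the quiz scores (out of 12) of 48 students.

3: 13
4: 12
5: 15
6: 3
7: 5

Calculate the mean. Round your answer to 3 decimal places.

Values: 3, 4, 5, 6, 7
Σfx = 13×3 + 12×4 + 15×5 + 3×6 + 5×7 = 215
n = Σf = 48
Mean = 215 / 48 = 4.4792

4.479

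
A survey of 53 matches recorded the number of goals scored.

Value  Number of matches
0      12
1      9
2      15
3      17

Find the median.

Cumulative frequencies: 12, 21, 36, 53
n = 53, so the median is the value in position (n+1)/2 = 27.
Position 27 falls at value 2.

2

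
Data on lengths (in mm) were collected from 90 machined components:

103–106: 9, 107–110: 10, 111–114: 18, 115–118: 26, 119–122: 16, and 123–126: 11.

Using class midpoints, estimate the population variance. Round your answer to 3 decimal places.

33.938

Midpoints: 104.5, 108.5, 112.5, 116.5, 120.5, 124.5
n = 90, Σfm = 10377, mean = 115.3000
Σfm² = 1199522.5
Σf(m − x̄)² = Σfm² − (Σfm)²/n = 1199522.5 − 10377²/90 = 3054.4000
Population variance = 3054.4000 / 90 = 33.9378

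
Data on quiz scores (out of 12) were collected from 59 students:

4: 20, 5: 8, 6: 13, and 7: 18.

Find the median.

6

Cumulative frequencies: 20, 28, 41, 59
n = 59, so the median is the value in position (n+1)/2 = 30.
Position 30 falls at value 6.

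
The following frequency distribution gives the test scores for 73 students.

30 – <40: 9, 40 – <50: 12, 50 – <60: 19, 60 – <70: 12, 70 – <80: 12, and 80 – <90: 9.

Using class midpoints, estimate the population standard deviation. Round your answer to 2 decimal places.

15.44

Midpoints: 35, 45, 55, 65, 75, 85
n = 73, Σfm = 4345, mean = 59.5205
Σfm² = 276025
Σf(m − x̄)² = Σfm² − (Σfm)²/n = 276025 − 4345²/73 = 17408.2192
Population variance = 17408.2192 / 73 = 238.4688
Standard deviation = √238.4688 = 15.4424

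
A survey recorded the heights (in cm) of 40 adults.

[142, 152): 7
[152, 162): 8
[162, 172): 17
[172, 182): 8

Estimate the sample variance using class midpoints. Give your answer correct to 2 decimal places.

Midpoints: 147, 157, 167, 177
n = 40, Σfm = 6540, mean = 163.5000
Σfm² = 1073200
Σf(m − x̄)² = Σfm² − (Σfm)²/n = 1073200 − 6540²/40 = 3910.0000
Sample variance = 3910.0000 / 39 = 100.2564

100.26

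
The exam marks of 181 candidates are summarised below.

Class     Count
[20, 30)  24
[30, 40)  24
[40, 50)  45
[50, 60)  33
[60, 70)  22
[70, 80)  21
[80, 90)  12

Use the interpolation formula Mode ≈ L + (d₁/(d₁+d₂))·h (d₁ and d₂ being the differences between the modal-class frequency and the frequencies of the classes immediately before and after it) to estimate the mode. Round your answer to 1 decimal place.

46.4

Modal class: [40, 50) (highest frequency 45).
d₁ = 45 − 24 = 21, d₂ = 45 − 33 = 12
Mode ≈ 40 + (21/(21+12)) × 10 = 40 + 6.3636 = 46.3636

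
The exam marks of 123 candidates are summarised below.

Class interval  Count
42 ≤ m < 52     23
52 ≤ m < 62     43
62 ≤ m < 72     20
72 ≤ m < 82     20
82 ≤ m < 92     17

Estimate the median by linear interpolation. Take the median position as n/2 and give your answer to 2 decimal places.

60.95

Cumulative frequencies: 23, 66, 86, 106, 123
n = 123; position = n/2 = 61.5.
This falls in the class 52 ≤ m < 62: L = 52, F = 23, f = 43, h = 10.
Median ≈ 52 + ((61.5 − 23) / 43) × 10 = 60.9535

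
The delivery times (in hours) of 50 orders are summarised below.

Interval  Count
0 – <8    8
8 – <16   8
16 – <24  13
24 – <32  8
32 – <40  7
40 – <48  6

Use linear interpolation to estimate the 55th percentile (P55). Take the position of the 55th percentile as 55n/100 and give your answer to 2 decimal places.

Cumulative frequencies: 8, 16, 29, 37, 44, 50
n = 50; position = 55n/100 = 27.5.
This falls in the class 16 – <24: L = 16, F = 16, f = 13, h = 8.
55th percentile ≈ 16 + ((27.5 − 16) / 13) × 8 = 23.0769

23.08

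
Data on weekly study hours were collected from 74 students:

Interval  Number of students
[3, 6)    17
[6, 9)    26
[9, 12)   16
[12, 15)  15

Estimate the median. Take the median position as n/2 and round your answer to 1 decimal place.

Cumulative frequencies: 17, 43, 59, 74
n = 74; position = n/2 = 37.
This falls in the class [6, 9): L = 6, F = 17, f = 26, h = 3.
Median ≈ 6 + ((37 − 17) / 26) × 3 = 8.3077

8.3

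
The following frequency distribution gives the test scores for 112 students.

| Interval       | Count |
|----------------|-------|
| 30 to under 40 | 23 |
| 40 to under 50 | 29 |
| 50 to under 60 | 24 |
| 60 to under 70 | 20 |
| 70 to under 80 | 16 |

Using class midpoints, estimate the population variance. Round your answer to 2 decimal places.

178.82

Midpoints: 35, 45, 55, 65, 75
n = 112, Σfm = 5930, mean = 52.9464
Σfm² = 334000
Σf(m − x̄)² = Σfm² − (Σfm)²/n = 334000 − 5930²/112 = 20027.6786
Population variance = 20027.6786 / 112 = 178.8186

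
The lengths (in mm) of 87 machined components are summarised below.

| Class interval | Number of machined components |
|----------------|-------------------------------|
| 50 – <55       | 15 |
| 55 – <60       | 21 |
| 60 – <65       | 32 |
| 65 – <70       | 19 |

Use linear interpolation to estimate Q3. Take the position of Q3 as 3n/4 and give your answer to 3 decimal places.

Cumulative frequencies: 15, 36, 68, 87
n = 87; position = 3n/4 = 65.25.
This falls in the class 60 – <65: L = 60, F = 36, f = 32, h = 5.
Upper quartile ≈ 60 + ((65.25 − 36) / 32) × 5 = 64.5703

64.570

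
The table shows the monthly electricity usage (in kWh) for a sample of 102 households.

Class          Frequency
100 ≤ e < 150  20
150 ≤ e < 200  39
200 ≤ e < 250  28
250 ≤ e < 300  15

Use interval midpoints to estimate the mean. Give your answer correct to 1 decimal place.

193.6

Midpoints: 125, 175, 225, 275
Σfm = 20×125 + 39×175 + 28×225 + 15×275 = 19750
n = Σf = 102
Mean = 19750 / 102 = 193.6275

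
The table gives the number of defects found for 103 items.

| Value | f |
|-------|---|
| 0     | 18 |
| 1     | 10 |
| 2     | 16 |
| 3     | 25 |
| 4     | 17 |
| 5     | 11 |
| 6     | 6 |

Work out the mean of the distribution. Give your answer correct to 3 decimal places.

Values: 0, 1, 2, 3, 4, 5, 6
Σfx = 18×0 + 10×1 + 16×2 + 25×3 + 17×4 + 11×5 + 6×6 = 276
n = Σf = 103
Mean = 276 / 103 = 2.6796

2.680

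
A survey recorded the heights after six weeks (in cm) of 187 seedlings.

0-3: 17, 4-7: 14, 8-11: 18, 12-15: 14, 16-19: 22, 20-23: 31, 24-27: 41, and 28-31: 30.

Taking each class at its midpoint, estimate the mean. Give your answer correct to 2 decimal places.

18.42

Midpoints: 1.5, 5.5, 9.5, 13.5, 17.5, 21.5, 25.5, 29.5
Σfm = 17×1.5 + 14×5.5 + 18×9.5 + 14×13.5 + 22×17.5 + 31×21.5 + 41×25.5 + 30×29.5 = 3444.5
n = Σf = 187
Mean = 3444.5 / 187 = 18.4198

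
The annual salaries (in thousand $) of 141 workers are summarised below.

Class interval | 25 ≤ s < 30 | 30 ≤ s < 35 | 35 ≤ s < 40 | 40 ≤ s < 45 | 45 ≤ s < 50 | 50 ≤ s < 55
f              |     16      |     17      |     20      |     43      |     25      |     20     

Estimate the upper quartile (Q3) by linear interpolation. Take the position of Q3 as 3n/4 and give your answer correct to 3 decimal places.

46.950

Cumulative frequencies: 16, 33, 53, 96, 121, 141
n = 141; position = 3n/4 = 105.75.
This falls in the class 45 ≤ s < 50: L = 45, F = 96, f = 25, h = 5.
Upper quartile ≈ 45 + ((105.75 − 96) / 25) × 5 = 46.9500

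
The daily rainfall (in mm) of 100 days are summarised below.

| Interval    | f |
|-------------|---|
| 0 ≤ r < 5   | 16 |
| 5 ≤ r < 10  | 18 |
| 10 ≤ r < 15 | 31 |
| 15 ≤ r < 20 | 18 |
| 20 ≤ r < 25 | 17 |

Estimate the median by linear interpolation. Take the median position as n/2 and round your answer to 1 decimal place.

Cumulative frequencies: 16, 34, 65, 83, 100
n = 100; position = n/2 = 50.
This falls in the class 10 ≤ r < 15: L = 10, F = 34, f = 31, h = 5.
Median ≈ 10 + ((50 − 34) / 31) × 5 = 12.5806

12.6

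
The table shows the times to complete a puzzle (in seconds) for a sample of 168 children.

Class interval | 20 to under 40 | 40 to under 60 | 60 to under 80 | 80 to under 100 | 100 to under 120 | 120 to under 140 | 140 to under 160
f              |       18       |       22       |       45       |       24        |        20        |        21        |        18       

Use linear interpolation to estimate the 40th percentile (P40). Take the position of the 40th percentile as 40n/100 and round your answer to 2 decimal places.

72.09

Cumulative frequencies: 18, 40, 85, 109, 129, 150, 168
n = 168; position = 40n/100 = 67.2.
This falls in the class 60 to under 80: L = 60, F = 40, f = 45, h = 20.
40th percentile ≈ 60 + ((67.2 − 40) / 45) × 20 = 72.0889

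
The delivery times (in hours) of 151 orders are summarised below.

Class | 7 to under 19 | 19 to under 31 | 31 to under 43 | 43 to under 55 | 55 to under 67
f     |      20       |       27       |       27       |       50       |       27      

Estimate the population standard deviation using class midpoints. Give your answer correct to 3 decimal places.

15.623

Midpoints: 13, 25, 37, 49, 61
n = 151, Σfm = 6031, mean = 39.9404
Σfm² = 277735
Σf(m − x̄)² = Σfm² − (Σfm)²/n = 277735 − 6031²/151 = 36854.4636
Population variance = 36854.4636 / 151 = 244.0693
Standard deviation = √244.0693 = 15.6227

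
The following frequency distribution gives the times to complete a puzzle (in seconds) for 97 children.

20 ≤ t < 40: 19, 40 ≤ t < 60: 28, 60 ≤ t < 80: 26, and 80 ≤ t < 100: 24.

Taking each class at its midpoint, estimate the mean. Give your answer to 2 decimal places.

61.34

Midpoints: 30, 50, 70, 90
Σfm = 19×30 + 28×50 + 26×70 + 24×90 = 5950
n = Σf = 97
Mean = 5950 / 97 = 61.3402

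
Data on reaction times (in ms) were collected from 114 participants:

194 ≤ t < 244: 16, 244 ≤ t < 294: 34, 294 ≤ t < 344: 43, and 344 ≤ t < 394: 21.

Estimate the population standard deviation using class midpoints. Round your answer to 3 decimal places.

Midpoints: 219, 269, 319, 369
n = 114, Σfm = 34116, mean = 299.2632
Σfm² = 10462754
Σf(m − x̄)² = Σfm² − (Σfm)²/n = 10462754 − 34116²/114 = 253092.1053
Population variance = 253092.1053 / 114 = 2220.1062
Standard deviation = √2220.1062 = 47.1180

47.118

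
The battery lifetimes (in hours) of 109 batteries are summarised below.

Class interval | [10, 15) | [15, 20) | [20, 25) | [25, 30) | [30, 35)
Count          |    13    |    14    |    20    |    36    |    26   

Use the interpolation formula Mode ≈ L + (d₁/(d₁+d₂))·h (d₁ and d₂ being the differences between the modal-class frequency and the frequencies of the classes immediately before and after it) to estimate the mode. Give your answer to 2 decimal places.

28.08

Modal class: [25, 30) (highest frequency 36).
d₁ = 36 − 20 = 16, d₂ = 36 − 26 = 10
Mode ≈ 25 + (16/(16+10)) × 5 = 25 + 3.0769 = 28.0769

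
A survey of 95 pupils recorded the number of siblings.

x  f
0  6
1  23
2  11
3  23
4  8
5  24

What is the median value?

3

Cumulative frequencies: 6, 29, 40, 63, 71, 95
n = 95, so the median is the value in position (n+1)/2 = 48.
Position 48 falls at value 3.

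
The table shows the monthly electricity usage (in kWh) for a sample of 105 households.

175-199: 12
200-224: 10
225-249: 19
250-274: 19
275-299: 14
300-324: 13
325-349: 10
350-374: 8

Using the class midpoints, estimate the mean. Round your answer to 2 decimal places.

Midpoints: 187, 212, 237, 262, 287, 312, 337, 362
Σfm = 12×187 + 10×212 + 19×237 + 19×262 + 14×287 + 13×312 + 10×337 + 8×362 = 28185
n = Σf = 105
Mean = 28185 / 105 = 268.4286

268.43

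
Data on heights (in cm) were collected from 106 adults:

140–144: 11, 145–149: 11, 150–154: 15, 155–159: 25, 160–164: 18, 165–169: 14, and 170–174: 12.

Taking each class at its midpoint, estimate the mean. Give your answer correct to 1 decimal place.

Midpoints: 142, 147, 152, 157, 162, 167, 172
Σfm = 11×142 + 11×147 + 15×152 + 25×157 + 18×162 + 14×167 + 12×172 = 16702
n = Σf = 106
Mean = 16702 / 106 = 157.5660

157.6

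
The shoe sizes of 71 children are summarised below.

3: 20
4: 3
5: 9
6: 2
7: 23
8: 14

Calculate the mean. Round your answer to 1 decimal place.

Values: 3, 4, 5, 6, 7, 8
Σfx = 20×3 + 3×4 + 9×5 + 2×6 + 23×7 + 14×8 = 402
n = Σf = 71
Mean = 402 / 71 = 5.6620

5.7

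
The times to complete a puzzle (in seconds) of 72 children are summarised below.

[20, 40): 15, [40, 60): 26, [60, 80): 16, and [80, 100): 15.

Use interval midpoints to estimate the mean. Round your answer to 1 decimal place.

Midpoints: 30, 50, 70, 90
Σfm = 15×30 + 26×50 + 16×70 + 15×90 = 4220
n = Σf = 72
Mean = 4220 / 72 = 58.6111

58.6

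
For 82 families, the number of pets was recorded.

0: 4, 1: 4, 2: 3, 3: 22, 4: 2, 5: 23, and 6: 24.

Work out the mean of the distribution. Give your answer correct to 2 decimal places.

Values: 0, 1, 2, 3, 4, 5, 6
Σfx = 4×0 + 4×1 + 3×2 + 22×3 + 2×4 + 23×5 + 24×6 = 343
n = Σf = 82
Mean = 343 / 82 = 4.1829

4.18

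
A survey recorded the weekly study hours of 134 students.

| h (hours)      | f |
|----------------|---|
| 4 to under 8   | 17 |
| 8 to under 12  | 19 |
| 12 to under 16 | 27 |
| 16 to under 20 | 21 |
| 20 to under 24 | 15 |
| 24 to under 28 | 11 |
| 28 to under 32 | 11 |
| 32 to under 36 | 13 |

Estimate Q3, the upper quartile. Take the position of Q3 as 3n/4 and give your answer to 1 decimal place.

24.5

Cumulative frequencies: 17, 36, 63, 84, 99, 110, 121, 134
n = 134; position = 3n/4 = 100.5.
This falls in the class 24 to under 28: L = 24, F = 99, f = 11, h = 4.
Upper quartile ≈ 24 + ((100.5 − 99) / 11) × 4 = 24.5455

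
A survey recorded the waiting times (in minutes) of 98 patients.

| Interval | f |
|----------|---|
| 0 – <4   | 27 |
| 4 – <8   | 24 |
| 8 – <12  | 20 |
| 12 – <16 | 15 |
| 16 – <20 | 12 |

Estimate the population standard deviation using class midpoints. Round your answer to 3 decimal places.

Midpoints: 2, 6, 10, 14, 18
n = 98, Σfm = 824, mean = 8.4082
Σfm² = 9800
Σf(m − x̄)² = Σfm² − (Σfm)²/n = 9800 − 824²/98 = 2871.6735
Population variance = 2871.6735 / 98 = 29.3028
Standard deviation = √29.3028 = 5.4132

5.413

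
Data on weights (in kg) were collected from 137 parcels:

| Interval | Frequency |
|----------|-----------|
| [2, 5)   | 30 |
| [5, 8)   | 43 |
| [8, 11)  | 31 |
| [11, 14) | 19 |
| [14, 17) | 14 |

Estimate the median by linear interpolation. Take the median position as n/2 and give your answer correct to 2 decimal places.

Cumulative frequencies: 30, 73, 104, 123, 137
n = 137; position = n/2 = 68.5.
This falls in the class [5, 8): L = 5, F = 30, f = 43, h = 3.
Median ≈ 5 + ((68.5 − 30) / 43) × 3 = 7.6860

7.69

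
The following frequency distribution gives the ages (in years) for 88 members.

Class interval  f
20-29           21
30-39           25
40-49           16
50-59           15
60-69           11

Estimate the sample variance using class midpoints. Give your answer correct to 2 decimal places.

181.35

Midpoints: 24.5, 34.5, 44.5, 54.5, 64.5
n = 88, Σfm = 3616, mean = 41.0909
Σfm² = 164362
Σf(m − x̄)² = Σfm² − (Σfm)²/n = 164362 − 3616²/88 = 15777.2727
Sample variance = 15777.2727 / 87 = 181.3480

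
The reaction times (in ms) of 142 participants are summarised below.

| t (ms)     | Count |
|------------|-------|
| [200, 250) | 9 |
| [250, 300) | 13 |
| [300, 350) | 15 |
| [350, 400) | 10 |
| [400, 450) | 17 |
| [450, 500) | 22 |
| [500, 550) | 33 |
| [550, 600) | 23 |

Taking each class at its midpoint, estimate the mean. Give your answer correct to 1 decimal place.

439.8

Midpoints: 225, 275, 325, 375, 425, 475, 525, 575
Σfm = 9×225 + 13×275 + 15×325 + 10×375 + 17×425 + 22×475 + 33×525 + 23×575 = 62450
n = Σf = 142
Mean = 62450 / 142 = 439.7887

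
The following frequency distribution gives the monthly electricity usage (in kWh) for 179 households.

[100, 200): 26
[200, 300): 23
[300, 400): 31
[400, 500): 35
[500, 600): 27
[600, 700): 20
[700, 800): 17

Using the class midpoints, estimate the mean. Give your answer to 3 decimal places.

429.330

Midpoints: 150, 250, 350, 450, 550, 650, 750
Σfm = 26×150 + 23×250 + 31×350 + 35×450 + 27×550 + 20×650 + 17×750 = 76850
n = Σf = 179
Mean = 76850 / 179 = 429.3296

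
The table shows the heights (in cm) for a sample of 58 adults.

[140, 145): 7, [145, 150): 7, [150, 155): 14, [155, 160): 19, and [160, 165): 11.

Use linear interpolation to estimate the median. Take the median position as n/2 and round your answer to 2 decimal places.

Cumulative frequencies: 7, 14, 28, 47, 58
n = 58; position = n/2 = 29.
This falls in the class [155, 160): L = 155, F = 28, f = 19, h = 5.
Median ≈ 155 + ((29 − 28) / 19) × 5 = 155.2632

155.26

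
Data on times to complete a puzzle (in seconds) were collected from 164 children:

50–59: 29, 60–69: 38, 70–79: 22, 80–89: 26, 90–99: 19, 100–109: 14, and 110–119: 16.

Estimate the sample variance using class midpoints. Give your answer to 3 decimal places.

370.926

Midpoints: 54.5, 64.5, 74.5, 84.5, 94.5, 104.5, 114.5
n = 164, Σfm = 12958, mean = 79.0122
Σfm² = 1084301
Σf(m − x̄)² = Σfm² − (Σfm)²/n = 1084301 − 12958²/164 = 60460.9756
Sample variance = 60460.9756 / 163 = 370.9262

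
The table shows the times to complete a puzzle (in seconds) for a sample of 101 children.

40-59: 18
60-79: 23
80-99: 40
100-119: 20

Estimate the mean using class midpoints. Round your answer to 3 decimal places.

81.777

Midpoints: 49.5, 69.5, 89.5, 109.5
Σfm = 18×49.5 + 23×69.5 + 40×89.5 + 20×109.5 = 8259.5
n = Σf = 101
Mean = 8259.5 / 101 = 81.7772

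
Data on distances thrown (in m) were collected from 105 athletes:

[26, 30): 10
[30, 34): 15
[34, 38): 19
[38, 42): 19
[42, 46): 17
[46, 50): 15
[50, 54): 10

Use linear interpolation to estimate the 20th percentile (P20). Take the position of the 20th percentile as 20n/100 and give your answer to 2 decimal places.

32.93

Cumulative frequencies: 10, 25, 44, 63, 80, 95, 105
n = 105; position = 20n/100 = 21.
This falls in the class [30, 34): L = 30, F = 10, f = 15, h = 4.
20th percentile ≈ 30 + ((21 − 10) / 15) × 4 = 32.9333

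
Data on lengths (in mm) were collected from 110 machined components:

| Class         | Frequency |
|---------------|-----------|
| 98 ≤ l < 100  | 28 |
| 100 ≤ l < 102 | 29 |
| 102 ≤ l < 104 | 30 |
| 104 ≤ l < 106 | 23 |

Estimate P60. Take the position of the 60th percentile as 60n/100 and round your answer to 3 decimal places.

102.600

Cumulative frequencies: 28, 57, 87, 110
n = 110; position = 60n/100 = 66.
This falls in the class 102 ≤ l < 104: L = 102, F = 57, f = 30, h = 2.
60th percentile ≈ 102 + ((66 − 57) / 30) × 2 = 102.6000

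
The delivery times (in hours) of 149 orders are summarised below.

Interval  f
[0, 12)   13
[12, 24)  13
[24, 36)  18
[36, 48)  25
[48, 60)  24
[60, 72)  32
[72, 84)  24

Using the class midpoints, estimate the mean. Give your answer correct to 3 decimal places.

Midpoints: 6, 18, 30, 42, 54, 66, 78
Σfm = 13×6 + 13×18 + 18×30 + 25×42 + 24×54 + 32×66 + 24×78 = 7182
n = Σf = 149
Mean = 7182 / 149 = 48.2013

48.201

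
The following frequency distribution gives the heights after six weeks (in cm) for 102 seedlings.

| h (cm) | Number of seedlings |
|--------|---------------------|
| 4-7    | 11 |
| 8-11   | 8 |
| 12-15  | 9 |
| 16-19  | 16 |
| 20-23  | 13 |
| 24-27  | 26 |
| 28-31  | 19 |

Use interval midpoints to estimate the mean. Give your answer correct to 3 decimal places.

Midpoints: 5.5, 9.5, 13.5, 17.5, 21.5, 25.5, 29.5
Σfm = 11×5.5 + 8×9.5 + 9×13.5 + 16×17.5 + 13×21.5 + 26×25.5 + 19×29.5 = 2041
n = Σf = 102
Mean = 2041 / 102 = 20.0098

20.010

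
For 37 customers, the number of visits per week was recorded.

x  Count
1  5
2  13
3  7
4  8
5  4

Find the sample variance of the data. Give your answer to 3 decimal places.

Values: 1, 2, 3, 4, 5
n = 37, Σfx = 104, mean = 2.8108
Σfx² = 348
Σf(x − x̄)² = Σfx² − (Σfx)²/n = 348 − 104²/37 = 55.6757
Sample variance = 55.6757 / 36 = 1.5465

1.547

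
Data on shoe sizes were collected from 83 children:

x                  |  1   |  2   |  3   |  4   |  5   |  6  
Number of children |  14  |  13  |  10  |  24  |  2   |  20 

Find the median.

Cumulative frequencies: 14, 27, 37, 61, 63, 83
n = 83, so the median is the value in position (n+1)/2 = 42.
Position 42 falls at value 4.

4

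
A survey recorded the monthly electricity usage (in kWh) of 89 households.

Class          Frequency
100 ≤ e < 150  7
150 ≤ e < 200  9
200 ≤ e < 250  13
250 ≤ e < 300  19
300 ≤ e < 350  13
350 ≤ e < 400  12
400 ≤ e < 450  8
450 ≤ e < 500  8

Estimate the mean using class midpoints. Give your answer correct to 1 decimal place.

298.0

Midpoints: 125, 175, 225, 275, 325, 375, 425, 475
Σfm = 7×125 + 9×175 + 13×225 + 19×275 + 13×325 + 12×375 + 8×425 + 8×475 = 26525
n = Σf = 89
Mean = 26525 / 89 = 298.0337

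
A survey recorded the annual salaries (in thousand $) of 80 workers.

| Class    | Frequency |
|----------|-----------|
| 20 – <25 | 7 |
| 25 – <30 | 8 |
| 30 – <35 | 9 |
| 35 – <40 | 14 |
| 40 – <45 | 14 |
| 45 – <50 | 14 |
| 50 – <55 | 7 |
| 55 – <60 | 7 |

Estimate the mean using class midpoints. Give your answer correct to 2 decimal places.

Midpoints: 22.5, 27.5, 32.5, 37.5, 42.5, 47.5, 52.5, 57.5
Σfm = 7×22.5 + 8×27.5 + 9×32.5 + 14×37.5 + 14×42.5 + 14×47.5 + 7×52.5 + 7×57.5 = 3225
n = Σf = 80
Mean = 3225 / 80 = 40.3125

40.31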